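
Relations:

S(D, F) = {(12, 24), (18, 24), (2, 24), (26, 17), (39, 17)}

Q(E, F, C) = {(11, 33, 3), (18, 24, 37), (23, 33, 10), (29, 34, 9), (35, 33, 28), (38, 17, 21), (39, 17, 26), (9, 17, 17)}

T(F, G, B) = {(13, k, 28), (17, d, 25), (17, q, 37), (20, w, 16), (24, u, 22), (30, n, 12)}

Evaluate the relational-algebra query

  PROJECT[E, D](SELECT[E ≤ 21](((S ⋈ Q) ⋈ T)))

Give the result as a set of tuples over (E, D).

Joining S and Q on F yields {(12, 24, 18, 37), (18, 24, 18, 37), (2, 24, 18, 37), (26, 17, 38, 21), (26, 17, 39, 26), (26, 17, 9, 17), (39, 17, 38, 21), (39, 17, 39, 26), (39, 17, 9, 17)}.
Joining (S ⋈ Q) and T on F yields {(12, 24, 18, 37, u, 22), (18, 24, 18, 37, u, 22), (2, 24, 18, 37, u, 22), (26, 17, 38, 21, d, 25), (26, 17, 38, 21, q, 37), (26, 17, 39, 26, d, 25), (26, 17, 39, 26, q, 37), (26, 17, 9, 17, d, 25), (26, 17, 9, 17, q, 37), (39, 17, 38, 21, d, 25), (39, 17, 38, 21, q, 37), (39, 17, 39, 26, d, 25), (39, 17, 39, 26, q, 37), (39, 17, 9, 17, d, 25), (39, 17, 9, 17, q, 37)}.
σ[E ≤ 21]: keep tuples satisfying E ≤ 21 → {(12, 24, 18, 37, u, 22), (18, 24, 18, 37, u, 22), (2, 24, 18, 37, u, 22), (26, 17, 9, 17, d, 25), (26, 17, 9, 17, q, 37), (39, 17, 9, 17, d, 25), (39, 17, 9, 17, q, 37)}
π_{E, D} gives {(18, 12), (18, 18), (18, 2), (9, 26), (9, 39)} (2 duplicate(s) eliminated).

{(18, 12), (18, 18), (18, 2), (9, 26), (9, 39)}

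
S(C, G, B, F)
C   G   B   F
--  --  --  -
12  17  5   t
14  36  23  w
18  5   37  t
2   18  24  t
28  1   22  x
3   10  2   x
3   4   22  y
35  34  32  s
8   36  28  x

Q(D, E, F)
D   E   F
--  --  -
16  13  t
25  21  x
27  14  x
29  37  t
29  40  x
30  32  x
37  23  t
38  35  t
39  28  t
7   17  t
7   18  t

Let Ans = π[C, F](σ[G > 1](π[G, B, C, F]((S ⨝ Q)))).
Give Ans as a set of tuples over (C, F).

Natural join on F: {(12, 17, 5, t, 16, 13), (12, 17, 5, t, 29, 37), (12, 17, 5, t, 37, 23), (12, 17, 5, t, 38, 35), (12, 17, 5, t, 39, 28), (12, 17, 5, t, 7, 17), (12, 17, 5, t, 7, 18), (18, 5, 37, t, 16, 13), (18, 5, 37, t, 29, 37), (18, 5, 37, t, 37, 23), (18, 5, 37, t, 38, 35), (18, 5, 37, t, 39, 28), (18, 5, 37, t, 7, 17), (18, 5, 37, t, 7, 18), (2, 18, 24, t, 16, 13), (2, 18, 24, t, 29, 37), (2, 18, 24, t, 37, 23), (2, 18, 24, t, 38, 35), (2, 18, 24, t, 39, 28), (2, 18, 24, t, 7, 17), (2, 18, 24, t, 7, 18), (28, 1, 22, x, 25, 21), (28, 1, 22, x, 27, 14), (28, 1, 22, x, 29, 40), (28, 1, 22, x, 30, 32), (3, 10, 2, x, 25, 21), (3, 10, 2, x, 27, 14), (3, 10, 2, x, 29, 40), (3, 10, 2, x, 30, 32), (8, 36, 28, x, 25, 21), (8, 36, 28, x, 27, 14), (8, 36, 28, x, 29, 40), (8, 36, 28, x, 30, 32)}
Projecting to G, B, C, F (27 duplicate(s) eliminated): {(1, 22, 28, x), (10, 2, 3, x), (17, 5, 12, t), (18, 24, 2, t), (36, 28, 8, x), (5, 37, 18, t)}
σ[G > 1]: keep tuples satisfying G > 1 → {(10, 2, 3, x), (17, 5, 12, t), (18, 24, 2, t), (36, 28, 8, x), (5, 37, 18, t)}
Projecting to C, F: {(12, t), (18, t), (2, t), (3, x), (8, x)}

{(12, t), (18, t), (2, t), (3, x), (8, x)}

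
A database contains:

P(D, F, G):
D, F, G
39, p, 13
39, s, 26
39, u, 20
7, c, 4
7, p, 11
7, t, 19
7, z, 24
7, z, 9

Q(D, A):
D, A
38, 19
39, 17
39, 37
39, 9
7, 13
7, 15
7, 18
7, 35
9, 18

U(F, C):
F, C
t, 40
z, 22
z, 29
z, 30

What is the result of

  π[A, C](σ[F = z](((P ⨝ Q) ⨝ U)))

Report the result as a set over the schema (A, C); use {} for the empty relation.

Joining P and Q on D yields {(39, p, 13, 17), (39, p, 13, 37), (39, p, 13, 9), (39, s, 26, 17), (39, s, 26, 37), (39, s, 26, 9), (39, u, 20, 17), (39, u, 20, 37), (39, u, 20, 9), (7, c, 4, 13), (7, c, 4, 15), (7, c, 4, 18), (7, c, 4, 35), (7, p, 11, 13), (7, p, 11, 15), (7, p, 11, 18), (7, p, 11, 35), (7, t, 19, 13), (7, t, 19, 15), (7, t, 19, 18), (7, t, 19, 35), (7, z, 24, 13), (7, z, 24, 15), (7, z, 24, 18), (7, z, 24, 35), (7, z, 9, 13), (7, z, 9, 15), (7, z, 9, 18), (7, z, 9, 35)}.
Joining (P ⨝ Q) and U on F yields {(7, t, 19, 13, 40), (7, t, 19, 15, 40), (7, t, 19, 18, 40), (7, t, 19, 35, 40), (7, z, 24, 13, 22), (7, z, 24, 13, 29), (7, z, 24, 13, 30), (7, z, 24, 15, 22), (7, z, 24, 15, 29), (7, z, 24, 15, 30), (7, z, 24, 18, 22), (7, z, 24, 18, 29), (7, z, 24, 18, 30), (7, z, 24, 35, 22), (7, z, 24, 35, 29), (7, z, 24, 35, 30), (7, z, 9, 13, 22), (7, z, 9, 13, 29), (7, z, 9, 13, 30), (7, z, 9, 15, 22), (7, z, 9, 15, 29), (7, z, 9, 15, 30), (7, z, 9, 18, 22), (7, z, 9, 18, 29), (7, z, 9, 18, 30), (7, z, 9, 35, 22), (7, z, 9, 35, 29), (7, z, 9, 35, 30)}.
σ[F = z]: keep tuples satisfying F = z → {(7, z, 24, 13, 22), (7, z, 24, 13, 29), (7, z, 24, 13, 30), (7, z, 24, 15, 22), (7, z, 24, 15, 29), (7, z, 24, 15, 30), (7, z, 24, 18, 22), (7, z, 24, 18, 29), (7, z, 24, 18, 30), (7, z, 24, 35, 22), (7, z, 24, 35, 29), (7, z, 24, 35, 30), (7, z, 9, 13, 22), (7, z, 9, 13, 29), (7, z, 9, 13, 30), (7, z, 9, 15, 22), (7, z, 9, 15, 29), (7, z, 9, 15, 30), (7, z, 9, 18, 22), (7, z, 9, 18, 29), (7, z, 9, 18, 30), (7, z, 9, 35, 22), (7, z, 9, 35, 29), (7, z, 9, 35, 30)}
π[A, C]: project onto (A, C) (12 duplicate(s) eliminated) → {(13, 22), (13, 29), (13, 30), (15, 22), (15, 29), (15, 30), (18, 22), (18, 29), (18, 30), (35, 22), (35, 29), (35, 30)}

{(13, 22), (13, 29), (13, 30), (15, 22), (15, 29), (15, 30), (18, 22), (18, 29), (18, 30), (35, 22), (35, 29), (35, 30)}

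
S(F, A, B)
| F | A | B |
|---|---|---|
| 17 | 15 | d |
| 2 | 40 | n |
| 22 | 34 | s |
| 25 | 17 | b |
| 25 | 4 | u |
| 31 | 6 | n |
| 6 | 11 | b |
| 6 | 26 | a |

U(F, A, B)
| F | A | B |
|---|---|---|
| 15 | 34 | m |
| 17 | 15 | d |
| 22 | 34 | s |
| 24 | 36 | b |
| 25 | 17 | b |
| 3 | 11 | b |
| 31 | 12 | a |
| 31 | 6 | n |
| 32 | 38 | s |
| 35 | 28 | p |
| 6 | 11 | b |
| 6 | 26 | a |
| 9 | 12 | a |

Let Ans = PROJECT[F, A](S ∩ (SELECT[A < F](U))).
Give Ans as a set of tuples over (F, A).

{(17, 15), (25, 17), (31, 6)}

Apply σ_{A < F}; surviving tuples: {(17, 15, d), (25, 17, b), (31, 12, a), (31, 6, n), (35, 28, p)}
Intersection: {(17, 15, d), (2, 40, n), (22, 34, s), (25, 17, b), (25, 4, u), (31, 6, n), (6, 11, b), (6, 26, a)} with {(17, 15, d), (25, 17, b), (31, 12, a), (31, 6, n), (35, 28, p)} → {(17, 15, d), (25, 17, b), (31, 6, n)}
π_{F, A} gives {(17, 15), (25, 17), (31, 6)}.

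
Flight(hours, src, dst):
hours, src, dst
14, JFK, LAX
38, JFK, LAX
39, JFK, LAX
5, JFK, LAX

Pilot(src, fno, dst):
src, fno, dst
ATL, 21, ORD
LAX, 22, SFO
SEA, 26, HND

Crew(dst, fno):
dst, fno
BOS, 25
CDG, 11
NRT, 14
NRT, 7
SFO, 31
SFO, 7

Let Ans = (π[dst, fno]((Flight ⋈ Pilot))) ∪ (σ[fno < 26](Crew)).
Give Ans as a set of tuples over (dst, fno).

{(BOS, 25), (CDG, 11), (NRT, 14), (NRT, 7), (SFO, 7)}

Flight ⋈ Pilot (natural join on src, dst): {}
Projecting to dst, fno: {}
σ[fno < 26]: keep tuples satisfying fno < 26 → {(BOS, 25), (CDG, 11), (NRT, 14), (NRT, 7), (SFO, 7)}
Taking the union: {(BOS, 25), (CDG, 11), (NRT, 14), (NRT, 7), (SFO, 7)}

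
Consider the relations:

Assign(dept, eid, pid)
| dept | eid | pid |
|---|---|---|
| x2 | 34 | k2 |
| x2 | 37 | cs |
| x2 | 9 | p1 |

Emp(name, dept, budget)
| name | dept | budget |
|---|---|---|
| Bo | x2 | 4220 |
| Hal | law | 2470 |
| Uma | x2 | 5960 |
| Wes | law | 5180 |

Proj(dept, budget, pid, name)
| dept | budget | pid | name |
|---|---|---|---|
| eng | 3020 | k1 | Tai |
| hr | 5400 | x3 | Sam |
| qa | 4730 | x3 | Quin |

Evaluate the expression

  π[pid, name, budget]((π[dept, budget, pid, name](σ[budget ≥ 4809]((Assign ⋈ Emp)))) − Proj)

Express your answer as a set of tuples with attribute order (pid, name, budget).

Joining Assign and Emp on dept yields {(x2, 34, k2, Bo, 4220), (x2, 34, k2, Uma, 5960), (x2, 37, cs, Bo, 4220), (x2, 37, cs, Uma, 5960), (x2, 9, p1, Bo, 4220), (x2, 9, p1, Uma, 5960)}.
Selection budget ≥ 4809: {(x2, 34, k2, Uma, 5960), (x2, 37, cs, Uma, 5960), (x2, 9, p1, Uma, 5960)}
Keep only column(s) dept, budget, pid, name: {(x2, 5960, cs, Uma), (x2, 5960, k2, Uma), (x2, 5960, p1, Uma)}
Taking the difference: {(x2, 5960, cs, Uma), (x2, 5960, k2, Uma), (x2, 5960, p1, Uma)}
Keep only column(s) pid, name, budget: {(cs, Uma, 5960), (k2, Uma, 5960), (p1, Uma, 5960)}

{(cs, Uma, 5960), (k2, Uma, 5960), (p1, Uma, 5960)}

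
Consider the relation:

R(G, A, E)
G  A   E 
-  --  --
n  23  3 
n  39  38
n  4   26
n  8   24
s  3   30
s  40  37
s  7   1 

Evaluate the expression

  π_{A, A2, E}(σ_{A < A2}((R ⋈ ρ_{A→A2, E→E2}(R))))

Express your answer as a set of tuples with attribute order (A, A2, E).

ρ[A→A2, E→E2]: schema becomes (G, A2, E2); tuples unchanged.
Joining R and ρ_{A→A2, E→E2}(R) on G yields {(n, 23, 3, 23, 3), (n, 23, 3, 39, 38), (n, 23, 3, 4, 26), (n, 23, 3, 8, 24), (n, 39, 38, 23, 3), (n, 39, 38, 39, 38), (n, 39, 38, 4, 26), (n, 39, 38, 8, 24), (n, 4, 26, 23, 3), (n, 4, 26, 39, 38), (n, 4, 26, 4, 26), (n, 4, 26, 8, 24), (n, 8, 24, 23, 3), (n, 8, 24, 39, 38), (n, 8, 24, 4, 26), (n, 8, 24, 8, 24), (s, 3, 30, 3, 30), (s, 3, 30, 40, 37), (s, 3, 30, 7, 1), (s, 40, 37, 3, 30), (s, 40, 37, 40, 37), (s, 40, 37, 7, 1), (s, 7, 1, 3, 30), (s, 7, 1, 40, 37), (s, 7, 1, 7, 1)}.
Filtering on A < A2 leaves {(n, 23, 3, 39, 38), (n, 4, 26, 23, 3), (n, 4, 26, 39, 38), (n, 4, 26, 8, 24), (n, 8, 24, 23, 3), (n, 8, 24, 39, 38), (s, 3, 30, 40, 37), (s, 3, 30, 7, 1), (s, 7, 1, 40, 37)}.
π[A, A2, E]: project onto (A, A2, E) → {(23, 39, 3), (3, 40, 30), (3, 7, 30), (4, 23, 26), (4, 39, 26), (4, 8, 26), (7, 40, 1), (8, 23, 24), (8, 39, 24)}

{(23, 39, 3), (3, 40, 30), (3, 7, 30), (4, 23, 26), (4, 39, 26), (4, 8, 26), (7, 40, 1), (8, 23, 24), (8, 39, 24)}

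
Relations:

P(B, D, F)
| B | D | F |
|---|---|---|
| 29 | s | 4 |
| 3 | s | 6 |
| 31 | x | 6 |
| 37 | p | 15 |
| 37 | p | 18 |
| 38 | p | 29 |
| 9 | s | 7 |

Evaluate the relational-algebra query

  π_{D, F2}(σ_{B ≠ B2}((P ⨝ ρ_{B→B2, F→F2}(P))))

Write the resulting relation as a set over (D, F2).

{(p, 15), (p, 18), (p, 29), (s, 4), (s, 6), (s, 7)}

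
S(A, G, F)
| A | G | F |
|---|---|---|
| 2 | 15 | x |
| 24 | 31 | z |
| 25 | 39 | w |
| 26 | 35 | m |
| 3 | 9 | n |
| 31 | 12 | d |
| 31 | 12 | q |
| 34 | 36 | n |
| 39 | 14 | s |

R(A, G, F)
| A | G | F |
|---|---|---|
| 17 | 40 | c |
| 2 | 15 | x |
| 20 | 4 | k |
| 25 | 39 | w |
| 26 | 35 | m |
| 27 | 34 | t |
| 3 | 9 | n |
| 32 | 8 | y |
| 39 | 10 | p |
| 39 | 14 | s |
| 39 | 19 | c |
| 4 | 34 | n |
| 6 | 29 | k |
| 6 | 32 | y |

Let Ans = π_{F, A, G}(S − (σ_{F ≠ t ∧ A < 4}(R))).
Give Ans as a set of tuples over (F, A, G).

{(d, 31, 12), (m, 26, 35), (n, 34, 36), (q, 31, 12), (s, 39, 14), (w, 25, 39), (z, 24, 31)}

σ[F ≠ t ∧ A < 4]: keep tuples satisfying F ≠ t ∧ A < 4 → {(2, 15, x), (3, 9, n)}
Taking the difference: {(24, 31, z), (25, 39, w), (26, 35, m), (31, 12, d), (31, 12, q), (34, 36, n), (39, 14, s)}
Keep only column(s) F, A, G: {(d, 31, 12), (m, 26, 35), (n, 34, 36), (q, 31, 12), (s, 39, 14), (w, 25, 39), (z, 24, 31)}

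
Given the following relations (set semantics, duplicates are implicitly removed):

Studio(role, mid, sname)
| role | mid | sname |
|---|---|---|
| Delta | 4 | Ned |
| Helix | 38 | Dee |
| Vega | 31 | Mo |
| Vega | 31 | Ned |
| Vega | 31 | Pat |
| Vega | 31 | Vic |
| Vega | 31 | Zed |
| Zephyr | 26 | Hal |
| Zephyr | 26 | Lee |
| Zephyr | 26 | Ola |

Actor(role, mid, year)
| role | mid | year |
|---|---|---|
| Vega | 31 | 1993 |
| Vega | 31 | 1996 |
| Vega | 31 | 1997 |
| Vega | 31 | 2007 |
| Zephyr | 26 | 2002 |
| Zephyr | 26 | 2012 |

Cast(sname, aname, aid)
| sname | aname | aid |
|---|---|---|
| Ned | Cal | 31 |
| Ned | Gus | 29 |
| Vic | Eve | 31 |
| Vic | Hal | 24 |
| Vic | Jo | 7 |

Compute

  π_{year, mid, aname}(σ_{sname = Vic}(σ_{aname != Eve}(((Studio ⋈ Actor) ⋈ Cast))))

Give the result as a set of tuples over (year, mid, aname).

Studio ⋈ Actor (natural join on role, mid): {(Vega, 31, Mo, 1993), (Vega, 31, Mo, 1996), (Vega, 31, Mo, 1997), (Vega, 31, Mo, 2007), (Vega, 31, Ned, 1993), (Vega, 31, Ned, 1996), (Vega, 31, Ned, 1997), (Vega, 31, Ned, 2007), (Vega, 31, Pat, 1993), (Vega, 31, Pat, 1996), (Vega, 31, Pat, 1997), (Vega, 31, Pat, 2007), (Vega, 31, Vic, 1993), (Vega, 31, Vic, 1996), (Vega, 31, Vic, 1997), (Vega, 31, Vic, 2007), (Vega, 31, Zed, 1993), (Vega, 31, Zed, 1996), (Vega, 31, Zed, 1997), (Vega, 31, Zed, 2007), (Zephyr, 26, Hal, 2002), (Zephyr, 26, Hal, 2012), (Zephyr, 26, Lee, 2002), (Zephyr, 26, Lee, 2012), (Zephyr, 26, Ola, 2002), (Zephyr, 26, Ola, 2012)}
(Studio ⋈ Actor) ⋈ Cast (natural join on sname): {(Vega, 31, Ned, 1993, Cal, 31), (Vega, 31, Ned, 1993, Gus, 29), (Vega, 31, Ned, 1996, Cal, 31), (Vega, 31, Ned, 1996, Gus, 29), (Vega, 31, Ned, 1997, Cal, 31), (Vega, 31, Ned, 1997, Gus, 29), (Vega, 31, Ned, 2007, Cal, 31), (Vega, 31, Ned, 2007, Gus, 29), (Vega, 31, Vic, 1993, Eve, 31), (Vega, 31, Vic, 1993, Hal, 24), (Vega, 31, Vic, 1993, Jo, 7), (Vega, 31, Vic, 1996, Eve, 31), (Vega, 31, Vic, 1996, Hal, 24), (Vega, 31, Vic, 1996, Jo, 7), (Vega, 31, Vic, 1997, Eve, 31), (Vega, 31, Vic, 1997, Hal, 24), (Vega, 31, Vic, 1997, Jo, 7), (Vega, 31, Vic, 2007, Eve, 31), (Vega, 31, Vic, 2007, Hal, 24), (Vega, 31, Vic, 2007, Jo, 7)}
Apply σ_{aname != Eve}; surviving tuples: {(Vega, 31, Ned, 1993, Cal, 31), (Vega, 31, Ned, 1993, Gus, 29), (Vega, 31, Ned, 1996, Cal, 31), (Vega, 31, Ned, 1996, Gus, 29), (Vega, 31, Ned, 1997, Cal, 31), (Vega, 31, Ned, 1997, Gus, 29), (Vega, 31, Ned, 2007, Cal, 31), (Vega, 31, Ned, 2007, Gus, 29), (Vega, 31, Vic, 1993, Hal, 24), (Vega, 31, Vic, 1993, Jo, 7), (Vega, 31, Vic, 1996, Hal, 24), (Vega, 31, Vic, 1996, Jo, 7), (Vega, 31, Vic, 1997, Hal, 24), (Vega, 31, Vic, 1997, Jo, 7), (Vega, 31, Vic, 2007, Hal, 24), (Vega, 31, Vic, 2007, Jo, 7)}
Apply σ_{sname = Vic}; surviving tuples: {(Vega, 31, Vic, 1993, Hal, 24), (Vega, 31, Vic, 1993, Jo, 7), (Vega, 31, Vic, 1996, Hal, 24), (Vega, 31, Vic, 1996, Jo, 7), (Vega, 31, Vic, 1997, Hal, 24), (Vega, 31, Vic, 1997, Jo, 7), (Vega, 31, Vic, 2007, Hal, 24), (Vega, 31, Vic, 2007, Jo, 7)}
π_{year, mid, aname} gives {(1993, 31, Hal), (1993, 31, Jo), (1996, 31, Hal), (1996, 31, Jo), (1997, 31, Hal), (1997, 31, Jo), (2007, 31, Hal), (2007, 31, Jo)}.

{(1993, 31, Hal), (1993, 31, Jo), (1996, 31, Hal), (1996, 31, Jo), (1997, 31, Hal), (1997, 31, Jo), (2007, 31, Hal), (2007, 31, Jo)}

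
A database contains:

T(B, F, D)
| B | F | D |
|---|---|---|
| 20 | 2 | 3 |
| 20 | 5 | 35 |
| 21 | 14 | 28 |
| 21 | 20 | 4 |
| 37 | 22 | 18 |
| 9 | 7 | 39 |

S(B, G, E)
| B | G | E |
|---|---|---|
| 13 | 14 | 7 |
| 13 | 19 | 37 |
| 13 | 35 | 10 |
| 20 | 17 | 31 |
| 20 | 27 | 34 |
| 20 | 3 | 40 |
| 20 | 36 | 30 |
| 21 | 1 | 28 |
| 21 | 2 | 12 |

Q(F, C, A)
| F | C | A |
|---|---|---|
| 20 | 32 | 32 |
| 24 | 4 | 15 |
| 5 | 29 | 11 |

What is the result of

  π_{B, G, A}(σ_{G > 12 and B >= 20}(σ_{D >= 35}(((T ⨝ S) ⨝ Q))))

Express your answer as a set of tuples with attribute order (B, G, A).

{(20, 17, 11), (20, 27, 11), (20, 36, 11)}

Natural join on B: {(20, 2, 3, 17, 31), (20, 2, 3, 27, 34), (20, 2, 3, 3, 40), (20, 2, 3, 36, 30), (20, 5, 35, 17, 31), (20, 5, 35, 27, 34), (20, 5, 35, 3, 40), (20, 5, 35, 36, 30), (21, 14, 28, 1, 28), (21, 14, 28, 2, 12), (21, 20, 4, 1, 28), (21, 20, 4, 2, 12)}
Natural join on F: {(20, 5, 35, 17, 31, 29, 11), (20, 5, 35, 27, 34, 29, 11), (20, 5, 35, 3, 40, 29, 11), (20, 5, 35, 36, 30, 29, 11), (21, 20, 4, 1, 28, 32, 32), (21, 20, 4, 2, 12, 32, 32)}
Filtering on D >= 35 leaves {(20, 5, 35, 17, 31, 29, 11), (20, 5, 35, 27, 34, 29, 11), (20, 5, 35, 3, 40, 29, 11), (20, 5, 35, 36, 30, 29, 11)}.
Filtering on G > 12 and B >= 20 leaves {(20, 5, 35, 17, 31, 29, 11), (20, 5, 35, 27, 34, 29, 11), (20, 5, 35, 36, 30, 29, 11)}.
π[B, G, A]: project onto (B, G, A) → {(20, 17, 11), (20, 27, 11), (20, 36, 11)}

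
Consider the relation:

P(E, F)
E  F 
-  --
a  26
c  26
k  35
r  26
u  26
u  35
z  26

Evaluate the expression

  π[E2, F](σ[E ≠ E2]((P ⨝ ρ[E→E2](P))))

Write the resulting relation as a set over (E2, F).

{(a, 26), (c, 26), (k, 35), (r, 26), (u, 26), (u, 35), (z, 26)}

ρ[E→E2]: schema becomes (E2, F); tuples unchanged.
P ⋈ ρ[E→E2](P) (natural join on F): {(a, 26, a), (a, 26, c), (a, 26, r), (a, 26, u), (a, 26, z), (c, 26, a), (c, 26, c), (c, 26, r), (c, 26, u), (c, 26, z), (k, 35, k), (k, 35, u), (r, 26, a), (r, 26, c), (r, 26, r), (r, 26, u), (r, 26, z), (u, 26, a), (u, 26, c), (u, 26, r), (u, 26, u), (u, 26, z), (u, 35, k), (u, 35, u), (z, 26, a), (z, 26, c), (z, 26, r), (z, 26, u), (z, 26, z)}
Apply σ_{E ≠ E2}; surviving tuples: {(a, 26, c), (a, 26, r), (a, 26, u), (a, 26, z), (c, 26, a), (c, 26, r), (c, 26, u), (c, 26, z), (k, 35, u), (r, 26, a), (r, 26, c), (r, 26, u), (r, 26, z), (u, 26, a), (u, 26, c), (u, 26, r), (u, 26, z), (u, 35, k), (z, 26, a), (z, 26, c), (z, 26, r), (z, 26, u)}
Keep only column(s) E2, F (15 duplicate(s) eliminated): {(a, 26), (c, 26), (k, 35), (r, 26), (u, 26), (u, 35), (z, 26)}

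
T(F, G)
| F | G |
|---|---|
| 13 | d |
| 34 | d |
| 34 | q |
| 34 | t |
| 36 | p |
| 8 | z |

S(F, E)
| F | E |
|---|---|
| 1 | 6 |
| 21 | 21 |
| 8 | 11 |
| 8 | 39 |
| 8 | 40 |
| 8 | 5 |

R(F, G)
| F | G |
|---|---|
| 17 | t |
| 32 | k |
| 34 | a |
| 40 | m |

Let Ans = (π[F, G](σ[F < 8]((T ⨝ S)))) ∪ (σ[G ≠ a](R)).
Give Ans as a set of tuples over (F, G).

Natural join on F: {(8, z, 11), (8, z, 39), (8, z, 40), (8, z, 5)}
σ[F < 8]: keep tuples satisfying F < 8 → {}
Keep only column(s) F, G: {}
σ[G ≠ a]: keep tuples satisfying G ≠ a → {(17, t), (32, k), (40, m)}
Taking the union: {(17, t), (32, k), (40, m)}

{(17, t), (32, k), (40, m)}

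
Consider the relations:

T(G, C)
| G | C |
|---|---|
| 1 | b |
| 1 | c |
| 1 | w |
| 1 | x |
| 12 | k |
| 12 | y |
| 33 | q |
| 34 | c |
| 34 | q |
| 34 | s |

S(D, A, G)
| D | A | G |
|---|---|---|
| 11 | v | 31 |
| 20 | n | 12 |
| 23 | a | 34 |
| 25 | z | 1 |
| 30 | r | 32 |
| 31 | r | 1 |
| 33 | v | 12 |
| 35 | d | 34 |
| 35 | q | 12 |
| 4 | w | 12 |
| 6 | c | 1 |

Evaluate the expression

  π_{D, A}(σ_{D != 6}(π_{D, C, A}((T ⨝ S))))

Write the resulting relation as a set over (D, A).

{(20, n), (23, a), (25, z), (31, r), (33, v), (35, d), (35, q), (4, w)}

Joining T and S on G yields {(1, b, 25, z), (1, b, 31, r), (1, b, 6, c), (1, c, 25, z), (1, c, 31, r), (1, c, 6, c), (1, w, 25, z), (1, w, 31, r), (1, w, 6, c), (1, x, 25, z), (1, x, 31, r), (1, x, 6, c), (12, k, 20, n), (12, k, 33, v), (12, k, 35, q), (12, k, 4, w), (12, y, 20, n), (12, y, 33, v), (12, y, 35, q), (12, y, 4, w), (34, c, 23, a), (34, c, 35, d), (34, q, 23, a), (34, q, 35, d), (34, s, 23, a), (34, s, 35, d)}.
Projecting to D, C, A: {(20, k, n), (20, y, n), (23, c, a), (23, q, a), (23, s, a), (25, b, z), (25, c, z), (25, w, z), (25, x, z), (31, b, r), (31, c, r), (31, w, r), (31, x, r), (33, k, v), (33, y, v), (35, c, d), (35, k, q), (35, q, d), (35, s, d), (35, y, q), (4, k, w), (4, y, w), (6, b, c), (6, c, c), (6, w, c), (6, x, c)}
σ[D != 6]: keep tuples satisfying D != 6 → {(20, k, n), (20, y, n), (23, c, a), (23, q, a), (23, s, a), (25, b, z), (25, c, z), (25, w, z), (25, x, z), (31, b, r), (31, c, r), (31, w, r), (31, x, r), (33, k, v), (33, y, v), (35, c, d), (35, k, q), (35, q, d), (35, s, d), (35, y, q), (4, k, w), (4, y, w)}
Projecting to D, A (14 duplicate(s) eliminated): {(20, n), (23, a), (25, z), (31, r), (33, v), (35, d), (35, q), (4, w)}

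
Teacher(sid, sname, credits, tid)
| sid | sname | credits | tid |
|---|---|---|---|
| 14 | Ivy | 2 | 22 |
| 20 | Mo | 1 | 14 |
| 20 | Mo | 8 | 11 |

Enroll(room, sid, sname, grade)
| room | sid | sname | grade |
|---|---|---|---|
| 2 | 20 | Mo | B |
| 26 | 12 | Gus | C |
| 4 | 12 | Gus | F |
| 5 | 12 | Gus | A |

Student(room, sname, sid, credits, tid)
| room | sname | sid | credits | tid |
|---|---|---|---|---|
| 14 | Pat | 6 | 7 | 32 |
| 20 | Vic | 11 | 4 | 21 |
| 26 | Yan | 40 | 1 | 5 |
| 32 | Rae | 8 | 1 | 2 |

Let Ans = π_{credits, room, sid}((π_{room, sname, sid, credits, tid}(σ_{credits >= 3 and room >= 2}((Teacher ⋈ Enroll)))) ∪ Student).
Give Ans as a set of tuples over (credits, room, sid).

Joining Teacher and Enroll on sid, sname yields {(20, Mo, 1, 14, 2, B), (20, Mo, 8, 11, 2, B)}.
Selection credits >= 3 and room >= 2: {(20, Mo, 8, 11, 2, B)}
π[room, sname, sid, credits, tid]: project onto (room, sname, sid, credits, tid) → {(2, Mo, 20, 8, 11)}
Union: {(2, Mo, 20, 8, 11)} with {(14, Pat, 6, 7, 32), (20, Vic, 11, 4, 21), (26, Yan, 40, 1, 5), (32, Rae, 8, 1, 2)} → {(14, Pat, 6, 7, 32), (2, Mo, 20, 8, 11), (20, Vic, 11, 4, 21), (26, Yan, 40, 1, 5), (32, Rae, 8, 1, 2)}
π[credits, room, sid]: project onto (credits, room, sid) → {(1, 26, 40), (1, 32, 8), (4, 20, 11), (7, 14, 6), (8, 2, 20)}

{(1, 26, 40), (1, 32, 8), (4, 20, 11), (7, 14, 6), (8, 2, 20)}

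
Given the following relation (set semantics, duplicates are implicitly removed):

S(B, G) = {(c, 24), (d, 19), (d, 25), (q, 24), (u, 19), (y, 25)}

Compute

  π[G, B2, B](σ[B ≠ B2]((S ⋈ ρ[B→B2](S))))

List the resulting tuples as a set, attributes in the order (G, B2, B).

{(19, d, u), (19, u, d), (24, c, q), (24, q, c), (25, d, y), (25, y, d)}

ρ[B→B2]: schema becomes (B2, G); tuples unchanged.
Joining S and ρ[B→B2](S) on G yields {(c, 24, c), (c, 24, q), (d, 19, d), (d, 19, u), (d, 25, d), (d, 25, y), (q, 24, c), (q, 24, q), (u, 19, d), (u, 19, u), (y, 25, d), (y, 25, y)}.
Selection B ≠ B2: {(c, 24, q), (d, 19, u), (d, 25, y), (q, 24, c), (u, 19, d), (y, 25, d)}
π_{G, B2, B} gives {(19, d, u), (19, u, d), (24, c, q), (24, q, c), (25, d, y), (25, y, d)}.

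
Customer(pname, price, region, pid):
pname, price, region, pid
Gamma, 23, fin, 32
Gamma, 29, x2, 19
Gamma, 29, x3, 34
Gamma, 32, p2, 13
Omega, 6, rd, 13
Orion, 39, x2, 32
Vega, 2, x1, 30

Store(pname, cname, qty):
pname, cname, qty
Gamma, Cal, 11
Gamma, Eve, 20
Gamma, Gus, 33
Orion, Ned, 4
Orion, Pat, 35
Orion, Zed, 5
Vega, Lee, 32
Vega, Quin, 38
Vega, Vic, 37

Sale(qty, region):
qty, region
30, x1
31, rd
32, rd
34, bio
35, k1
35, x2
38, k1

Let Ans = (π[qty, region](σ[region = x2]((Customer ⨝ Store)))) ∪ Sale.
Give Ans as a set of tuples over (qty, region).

Joining Customer and Store on pname yields {(Gamma, 23, fin, 32, Cal, 11), (Gamma, 23, fin, 32, Eve, 20), (Gamma, 23, fin, 32, Gus, 33), (Gamma, 29, x2, 19, Cal, 11), (Gamma, 29, x2, 19, Eve, 20), (Gamma, 29, x2, 19, Gus, 33), (Gamma, 29, x3, 34, Cal, 11), (Gamma, 29, x3, 34, Eve, 20), (Gamma, 29, x3, 34, Gus, 33), (Gamma, 32, p2, 13, Cal, 11), (Gamma, 32, p2, 13, Eve, 20), (Gamma, 32, p2, 13, Gus, 33), (Orion, 39, x2, 32, Ned, 4), (Orion, 39, x2, 32, Pat, 35), (Orion, 39, x2, 32, Zed, 5), (Vega, 2, x1, 30, Lee, 32), (Vega, 2, x1, 30, Quin, 38), (Vega, 2, x1, 30, Vic, 37)}.
Filtering on region = x2 leaves {(Gamma, 29, x2, 19, Cal, 11), (Gamma, 29, x2, 19, Eve, 20), (Gamma, 29, x2, 19, Gus, 33), (Orion, 39, x2, 32, Ned, 4), (Orion, 39, x2, 32, Pat, 35), (Orion, 39, x2, 32, Zed, 5)}.
π[qty, region]: project onto (qty, region) → {(11, x2), (20, x2), (33, x2), (35, x2), (4, x2), (5, x2)}
Union: {(11, x2), (20, x2), (33, x2), (35, x2), (4, x2), (5, x2)} with {(30, x1), (31, rd), (32, rd), (34, bio), (35, k1), (35, x2), (38, k1)} → {(11, x2), (20, x2), (30, x1), (31, rd), (32, rd), (33, x2), (34, bio), (35, k1), (35, x2), (38, k1), (4, x2), (5, x2)}

{(11, x2), (20, x2), (30, x1), (31, rd), (32, rd), (33, x2), (34, bio), (35, k1), (35, x2), (38, k1), (4, x2), (5, x2)}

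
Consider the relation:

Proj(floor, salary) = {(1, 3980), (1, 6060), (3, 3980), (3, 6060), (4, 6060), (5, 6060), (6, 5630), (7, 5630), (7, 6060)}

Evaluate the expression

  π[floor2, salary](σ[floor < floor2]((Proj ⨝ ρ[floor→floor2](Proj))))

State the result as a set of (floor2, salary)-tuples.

{(3, 3980), (3, 6060), (4, 6060), (5, 6060), (7, 5630), (7, 6060)}

ρ[floor→floor2]: schema becomes (floor2, salary); tuples unchanged.
Natural join on salary: {(1, 3980, 1), (1, 3980, 3), (1, 6060, 1), (1, 6060, 3), (1, 6060, 4), (1, 6060, 5), (1, 6060, 7), (3, 3980, 1), (3, 3980, 3), (3, 6060, 1), (3, 6060, 3), (3, 6060, 4), (3, 6060, 5), (3, 6060, 7), (4, 6060, 1), (4, 6060, 3), (4, 6060, 4), (4, 6060, 5), (4, 6060, 7), (5, 6060, 1), (5, 6060, 3), (5, 6060, 4), (5, 6060, 5), (5, 6060, 7), (6, 5630, 6), (6, 5630, 7), (7, 5630, 6), (7, 5630, 7), (7, 6060, 1), (7, 6060, 3), (7, 6060, 4), (7, 6060, 5), (7, 6060, 7)}
σ[floor < floor2]: keep tuples satisfying floor < floor2 → {(1, 3980, 3), (1, 6060, 3), (1, 6060, 4), (1, 6060, 5), (1, 6060, 7), (3, 6060, 4), (3, 6060, 5), (3, 6060, 7), (4, 6060, 5), (4, 6060, 7), (5, 6060, 7), (6, 5630, 7)}
π_{floor2, salary} gives {(3, 3980), (3, 6060), (4, 6060), (5, 6060), (7, 5630), (7, 6060)} (6 duplicate(s) eliminated).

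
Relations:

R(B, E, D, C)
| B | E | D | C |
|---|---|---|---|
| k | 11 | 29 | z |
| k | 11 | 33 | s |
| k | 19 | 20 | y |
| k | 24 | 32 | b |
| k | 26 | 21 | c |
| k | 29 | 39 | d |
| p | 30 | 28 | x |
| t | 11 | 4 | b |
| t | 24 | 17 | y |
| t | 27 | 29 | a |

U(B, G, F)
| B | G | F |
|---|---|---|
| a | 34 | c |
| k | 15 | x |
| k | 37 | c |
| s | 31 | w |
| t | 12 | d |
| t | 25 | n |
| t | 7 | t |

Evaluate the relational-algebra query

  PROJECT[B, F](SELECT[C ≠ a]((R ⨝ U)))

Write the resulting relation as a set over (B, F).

{(k, c), (k, x), (t, d), (t, n), (t, t)}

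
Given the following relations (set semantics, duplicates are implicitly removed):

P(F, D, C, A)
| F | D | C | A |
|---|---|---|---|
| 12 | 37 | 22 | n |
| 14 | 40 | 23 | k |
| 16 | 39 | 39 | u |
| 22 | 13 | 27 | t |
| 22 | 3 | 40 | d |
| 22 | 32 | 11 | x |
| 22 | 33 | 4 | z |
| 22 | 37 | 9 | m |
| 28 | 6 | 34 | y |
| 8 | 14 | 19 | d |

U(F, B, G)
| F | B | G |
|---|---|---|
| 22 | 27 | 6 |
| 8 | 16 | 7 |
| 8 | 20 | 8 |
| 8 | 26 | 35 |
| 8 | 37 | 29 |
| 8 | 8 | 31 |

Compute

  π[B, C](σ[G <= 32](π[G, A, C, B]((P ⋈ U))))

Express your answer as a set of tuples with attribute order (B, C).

{(16, 19), (20, 19), (27, 11), (27, 27), (27, 4), (27, 40), (27, 9), (37, 19), (8, 19)}

P ⋈ U (natural join on F): {(22, 13, 27, t, 27, 6), (22, 3, 40, d, 27, 6), (22, 32, 11, x, 27, 6), (22, 33, 4, z, 27, 6), (22, 37, 9, m, 27, 6), (8, 14, 19, d, 16, 7), (8, 14, 19, d, 20, 8), (8, 14, 19, d, 26, 35), (8, 14, 19, d, 37, 29), (8, 14, 19, d, 8, 31)}
Projecting to G, A, C, B: {(29, d, 19, 37), (31, d, 19, 8), (35, d, 19, 26), (6, d, 40, 27), (6, m, 9, 27), (6, t, 27, 27), (6, x, 11, 27), (6, z, 4, 27), (7, d, 19, 16), (8, d, 19, 20)}
Filtering on G <= 32 leaves {(29, d, 19, 37), (31, d, 19, 8), (6, d, 40, 27), (6, m, 9, 27), (6, t, 27, 27), (6, x, 11, 27), (6, z, 4, 27), (7, d, 19, 16), (8, d, 19, 20)}.
Projecting to B, C: {(16, 19), (20, 19), (27, 11), (27, 27), (27, 4), (27, 40), (27, 9), (37, 19), (8, 19)}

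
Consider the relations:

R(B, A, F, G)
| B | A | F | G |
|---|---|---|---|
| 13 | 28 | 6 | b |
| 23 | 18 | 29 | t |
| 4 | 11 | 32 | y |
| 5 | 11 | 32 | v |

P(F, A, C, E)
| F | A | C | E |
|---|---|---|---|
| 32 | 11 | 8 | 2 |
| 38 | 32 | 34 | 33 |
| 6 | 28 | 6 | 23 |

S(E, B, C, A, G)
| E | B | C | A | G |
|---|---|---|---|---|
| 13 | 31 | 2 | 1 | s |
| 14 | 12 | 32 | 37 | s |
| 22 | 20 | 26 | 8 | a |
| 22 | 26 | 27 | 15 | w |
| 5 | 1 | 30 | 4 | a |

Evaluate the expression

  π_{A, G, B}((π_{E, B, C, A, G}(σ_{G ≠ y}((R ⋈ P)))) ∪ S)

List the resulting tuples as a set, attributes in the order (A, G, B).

{(1, s, 31), (11, v, 5), (15, w, 26), (28, b, 13), (37, s, 12), (4, a, 1), (8, a, 20)}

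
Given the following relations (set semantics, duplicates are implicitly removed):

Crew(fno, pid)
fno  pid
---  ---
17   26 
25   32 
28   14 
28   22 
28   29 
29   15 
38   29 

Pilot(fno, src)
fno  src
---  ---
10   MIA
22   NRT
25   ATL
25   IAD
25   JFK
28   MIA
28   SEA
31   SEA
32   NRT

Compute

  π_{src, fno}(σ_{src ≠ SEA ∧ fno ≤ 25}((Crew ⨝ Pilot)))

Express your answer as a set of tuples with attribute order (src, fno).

{(ATL, 25), (IAD, 25), (JFK, 25)}

Crew ⋈ Pilot (natural join on fno): {(25, 32, ATL), (25, 32, IAD), (25, 32, JFK), (28, 14, MIA), (28, 14, SEA), (28, 22, MIA), (28, 22, SEA), (28, 29, MIA), (28, 29, SEA)}
σ[src ≠ SEA ∧ fno ≤ 25]: keep tuples satisfying src ≠ SEA ∧ fno ≤ 25 → {(25, 32, ATL), (25, 32, IAD), (25, 32, JFK)}
Projecting to src, fno: {(ATL, 25), (IAD, 25), (JFK, 25)}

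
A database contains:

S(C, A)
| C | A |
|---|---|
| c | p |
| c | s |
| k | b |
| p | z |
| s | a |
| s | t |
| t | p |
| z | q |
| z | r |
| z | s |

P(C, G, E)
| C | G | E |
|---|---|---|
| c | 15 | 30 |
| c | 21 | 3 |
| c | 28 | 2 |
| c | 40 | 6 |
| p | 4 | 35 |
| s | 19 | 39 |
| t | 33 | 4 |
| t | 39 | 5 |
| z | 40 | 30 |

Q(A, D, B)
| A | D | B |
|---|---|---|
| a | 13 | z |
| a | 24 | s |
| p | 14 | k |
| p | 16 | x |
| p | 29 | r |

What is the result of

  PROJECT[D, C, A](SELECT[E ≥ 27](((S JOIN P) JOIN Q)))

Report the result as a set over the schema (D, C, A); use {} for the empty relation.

Joining S and P on C yields {(c, p, 15, 30), (c, p, 21, 3), (c, p, 28, 2), (c, p, 40, 6), (c, s, 15, 30), (c, s, 21, 3), (c, s, 28, 2), (c, s, 40, 6), (p, z, 4, 35), (s, a, 19, 39), (s, t, 19, 39), (t, p, 33, 4), (t, p, 39, 5), (z, q, 40, 30), (z, r, 40, 30), (z, s, 40, 30)}.
Joining (S JOIN P) and Q on A yields {(c, p, 15, 30, 14, k), (c, p, 15, 30, 16, x), (c, p, 15, 30, 29, r), (c, p, 21, 3, 14, k), (c, p, 21, 3, 16, x), (c, p, 21, 3, 29, r), (c, p, 28, 2, 14, k), (c, p, 28, 2, 16, x), (c, p, 28, 2, 29, r), (c, p, 40, 6, 14, k), (c, p, 40, 6, 16, x), (c, p, 40, 6, 29, r), (s, a, 19, 39, 13, z), (s, a, 19, 39, 24, s), (t, p, 33, 4, 14, k), (t, p, 33, 4, 16, x), (t, p, 33, 4, 29, r), (t, p, 39, 5, 14, k), (t, p, 39, 5, 16, x), (t, p, 39, 5, 29, r)}.
σ[E ≥ 27]: keep tuples satisfying E ≥ 27 → {(c, p, 15, 30, 14, k), (c, p, 15, 30, 16, x), (c, p, 15, 30, 29, r), (s, a, 19, 39, 13, z), (s, a, 19, 39, 24, s)}
π[D, C, A]: project onto (D, C, A) → {(13, s, a), (14, c, p), (16, c, p), (24, s, a), (29, c, p)}

{(13, s, a), (14, c, p), (16, c, p), (24, s, a), (29, c, p)}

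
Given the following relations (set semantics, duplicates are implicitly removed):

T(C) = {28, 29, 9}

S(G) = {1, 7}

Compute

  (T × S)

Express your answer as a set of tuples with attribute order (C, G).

{(28, 1), (28, 7), (29, 1), (29, 7), (9, 1), (9, 7)}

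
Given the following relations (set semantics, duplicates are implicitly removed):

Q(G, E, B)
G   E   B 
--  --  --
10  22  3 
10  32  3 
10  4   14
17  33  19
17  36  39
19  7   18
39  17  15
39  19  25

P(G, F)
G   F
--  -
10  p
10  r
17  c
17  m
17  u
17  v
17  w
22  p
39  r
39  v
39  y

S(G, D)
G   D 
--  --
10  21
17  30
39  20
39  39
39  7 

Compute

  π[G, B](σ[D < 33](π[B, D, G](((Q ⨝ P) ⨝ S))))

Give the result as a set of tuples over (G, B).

{(10, 14), (10, 3), (17, 19), (17, 39), (39, 15), (39, 25)}

Joining Q and P on G yields {(10, 22, 3, p), (10, 22, 3, r), (10, 32, 3, p), (10, 32, 3, r), (10, 4, 14, p), (10, 4, 14, r), (17, 33, 19, c), (17, 33, 19, m), (17, 33, 19, u), (17, 33, 19, v), (17, 33, 19, w), (17, 36, 39, c), (17, 36, 39, m), (17, 36, 39, u), (17, 36, 39, v), (17, 36, 39, w), (39, 17, 15, r), (39, 17, 15, v), (39, 17, 15, y), (39, 19, 25, r), (39, 19, 25, v), (39, 19, 25, y)}.
Joining (Q ⨝ P) and S on G yields {(10, 22, 3, p, 21), (10, 22, 3, r, 21), (10, 32, 3, p, 21), (10, 32, 3, r, 21), (10, 4, 14, p, 21), (10, 4, 14, r, 21), (17, 33, 19, c, 30), (17, 33, 19, m, 30), (17, 33, 19, u, 30), (17, 33, 19, v, 30), (17, 33, 19, w, 30), (17, 36, 39, c, 30), (17, 36, 39, m, 30), (17, 36, 39, u, 30), (17, 36, 39, v, 30), (17, 36, 39, w, 30), (39, 17, 15, r, 20), (39, 17, 15, r, 39), (39, 17, 15, r, 7), (39, 17, 15, v, 20), (39, 17, 15, v, 39), (39, 17, 15, v, 7), (39, 17, 15, y, 20), (39, 17, 15, y, 39), (39, 17, 15, y, 7), (39, 19, 25, r, 20), (39, 19, 25, r, 39), (39, 19, 25, r, 7), (39, 19, 25, v, 20), (39, 19, 25, v, 39), (39, 19, 25, v, 7), (39, 19, 25, y, 20), (39, 19, 25, y, 39), (39, 19, 25, y, 7)}.
π_{B, D, G} gives {(14, 21, 10), (15, 20, 39), (15, 39, 39), (15, 7, 39), (19, 30, 17), (25, 20, 39), (25, 39, 39), (25, 7, 39), (3, 21, 10), (39, 30, 17)} (24 duplicate(s) eliminated).
σ[D < 33]: keep tuples satisfying D < 33 → {(14, 21, 10), (15, 20, 39), (15, 7, 39), (19, 30, 17), (25, 20, 39), (25, 7, 39), (3, 21, 10), (39, 30, 17)}
π_{G, B} gives {(10, 14), (10, 3), (17, 19), (17, 39), (39, 15), (39, 25)} (2 duplicate(s) eliminated).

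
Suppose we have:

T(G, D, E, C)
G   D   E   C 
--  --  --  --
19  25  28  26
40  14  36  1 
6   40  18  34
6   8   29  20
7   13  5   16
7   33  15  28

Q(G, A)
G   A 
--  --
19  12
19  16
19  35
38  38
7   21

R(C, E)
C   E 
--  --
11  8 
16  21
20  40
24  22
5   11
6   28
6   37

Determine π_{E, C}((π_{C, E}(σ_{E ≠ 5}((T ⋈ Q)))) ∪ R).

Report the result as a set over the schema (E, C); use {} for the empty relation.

{(11, 5), (15, 28), (21, 16), (22, 24), (28, 26), (28, 6), (37, 6), (40, 20), (8, 11)}

T ⋈ Q (natural join on G): {(19, 25, 28, 26, 12), (19, 25, 28, 26, 16), (19, 25, 28, 26, 35), (7, 13, 5, 16, 21), (7, 33, 15, 28, 21)}
σ[E ≠ 5]: keep tuples satisfying E ≠ 5 → {(19, 25, 28, 26, 12), (19, 25, 28, 26, 16), (19, 25, 28, 26, 35), (7, 33, 15, 28, 21)}
π[C, E]: project onto (C, E) (2 duplicate(s) eliminated) → {(26, 28), (28, 15)}
Union: {(26, 28), (28, 15)} with {(11, 8), (16, 21), (20, 40), (24, 22), (5, 11), (6, 28), (6, 37)} → {(11, 8), (16, 21), (20, 40), (24, 22), (26, 28), (28, 15), (5, 11), (6, 28), (6, 37)}
π[E, C]: project onto (E, C) → {(11, 5), (15, 28), (21, 16), (22, 24), (28, 26), (28, 6), (37, 6), (40, 20), (8, 11)}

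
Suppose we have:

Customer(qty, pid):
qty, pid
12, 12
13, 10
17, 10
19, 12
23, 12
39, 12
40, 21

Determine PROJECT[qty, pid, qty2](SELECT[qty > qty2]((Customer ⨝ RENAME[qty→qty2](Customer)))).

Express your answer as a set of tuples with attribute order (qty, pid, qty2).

{(17, 10, 13), (19, 12, 12), (23, 12, 12), (23, 12, 19), (39, 12, 12), (39, 12, 19), (39, 12, 23)}

ρ[qty→qty2]: schema becomes (qty2, pid); tuples unchanged.
Joining Customer and RENAME[qty→qty2](Customer) on pid yields {(12, 12, 12), (12, 12, 19), (12, 12, 23), (12, 12, 39), (13, 10, 13), (13, 10, 17), (17, 10, 13), (17, 10, 17), (19, 12, 12), (19, 12, 19), (19, 12, 23), (19, 12, 39), (23, 12, 12), (23, 12, 19), (23, 12, 23), (23, 12, 39), (39, 12, 12), (39, 12, 19), (39, 12, 23), (39, 12, 39), (40, 21, 40)}.
σ[qty > qty2]: keep tuples satisfying qty > qty2 → {(17, 10, 13), (19, 12, 12), (23, 12, 12), (23, 12, 19), (39, 12, 12), (39, 12, 19), (39, 12, 23)}
Keep only column(s) qty, pid, qty2: {(17, 10, 13), (19, 12, 12), (23, 12, 12), (23, 12, 19), (39, 12, 12), (39, 12, 19), (39, 12, 23)}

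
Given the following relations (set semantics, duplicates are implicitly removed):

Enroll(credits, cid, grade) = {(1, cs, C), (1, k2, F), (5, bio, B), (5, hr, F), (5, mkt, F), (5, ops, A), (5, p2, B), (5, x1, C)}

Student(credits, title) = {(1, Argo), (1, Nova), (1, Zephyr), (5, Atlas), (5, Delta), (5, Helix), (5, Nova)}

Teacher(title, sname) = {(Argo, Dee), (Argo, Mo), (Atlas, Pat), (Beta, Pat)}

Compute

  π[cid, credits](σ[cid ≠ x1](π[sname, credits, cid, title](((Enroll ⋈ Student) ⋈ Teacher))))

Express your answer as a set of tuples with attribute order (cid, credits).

Natural join on credits: {(1, cs, C, Argo), (1, cs, C, Nova), (1, cs, C, Zephyr), (1, k2, F, Argo), (1, k2, F, Nova), (1, k2, F, Zephyr), (5, bio, B, Atlas), (5, bio, B, Delta), (5, bio, B, Helix), (5, bio, B, Nova), (5, hr, F, Atlas), (5, hr, F, Delta), (5, hr, F, Helix), (5, hr, F, Nova), (5, mkt, F, Atlas), (5, mkt, F, Delta), (5, mkt, F, Helix), (5, mkt, F, Nova), (5, ops, A, Atlas), (5, ops, A, Delta), (5, ops, A, Helix), (5, ops, A, Nova), (5, p2, B, Atlas), (5, p2, B, Delta), (5, p2, B, Helix), (5, p2, B, Nova), (5, x1, C, Atlas), (5, x1, C, Delta), (5, x1, C, Helix), (5, x1, C, Nova)}
Natural join on title: {(1, cs, C, Argo, Dee), (1, cs, C, Argo, Mo), (1, k2, F, Argo, Dee), (1, k2, F, Argo, Mo), (5, bio, B, Atlas, Pat), (5, hr, F, Atlas, Pat), (5, mkt, F, Atlas, Pat), (5, ops, A, Atlas, Pat), (5, p2, B, Atlas, Pat), (5, x1, C, Atlas, Pat)}
π[sname, credits, cid, title]: project onto (sname, credits, cid, title) → {(Dee, 1, cs, Argo), (Dee, 1, k2, Argo), (Mo, 1, cs, Argo), (Mo, 1, k2, Argo), (Pat, 5, bio, Atlas), (Pat, 5, hr, Atlas), (Pat, 5, mkt, Atlas), (Pat, 5, ops, Atlas), (Pat, 5, p2, Atlas), (Pat, 5, x1, Atlas)}
Apply σ_{cid ≠ x1}; surviving tuples: {(Dee, 1, cs, Argo), (Dee, 1, k2, Argo), (Mo, 1, cs, Argo), (Mo, 1, k2, Argo), (Pat, 5, bio, Atlas), (Pat, 5, hr, Atlas), (Pat, 5, mkt, Atlas), (Pat, 5, ops, Atlas), (Pat, 5, p2, Atlas)}
π[cid, credits]: project onto (cid, credits) (2 duplicate(s) eliminated) → {(bio, 5), (cs, 1), (hr, 5), (k2, 1), (mkt, 5), (ops, 5), (p2, 5)}

{(bio, 5), (cs, 1), (hr, 5), (k2, 1), (mkt, 5), (ops, 5), (p2, 5)}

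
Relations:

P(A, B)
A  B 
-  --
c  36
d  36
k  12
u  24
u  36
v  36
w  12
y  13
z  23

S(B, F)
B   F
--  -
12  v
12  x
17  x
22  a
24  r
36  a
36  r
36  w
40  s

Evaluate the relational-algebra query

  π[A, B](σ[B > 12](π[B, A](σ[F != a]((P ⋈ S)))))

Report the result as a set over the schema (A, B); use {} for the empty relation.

{(c, 36), (d, 36), (u, 24), (u, 36), (v, 36)}

Joining P and S on B yields {(c, 36, a), (c, 36, r), (c, 36, w), (d, 36, a), (d, 36, r), (d, 36, w), (k, 12, v), (k, 12, x), (u, 24, r), (u, 36, a), (u, 36, r), (u, 36, w), (v, 36, a), (v, 36, r), (v, 36, w), (w, 12, v), (w, 12, x)}.
σ[F != a]: keep tuples satisfying F != a → {(c, 36, r), (c, 36, w), (d, 36, r), (d, 36, w), (k, 12, v), (k, 12, x), (u, 24, r), (u, 36, r), (u, 36, w), (v, 36, r), (v, 36, w), (w, 12, v), (w, 12, x)}
π[B, A]: project onto (B, A) (6 duplicate(s) eliminated) → {(12, k), (12, w), (24, u), (36, c), (36, d), (36, u), (36, v)}
σ[B > 12]: keep tuples satisfying B > 12 → {(24, u), (36, c), (36, d), (36, u), (36, v)}
π[A, B]: project onto (A, B) → {(c, 36), (d, 36), (u, 24), (u, 36), (v, 36)}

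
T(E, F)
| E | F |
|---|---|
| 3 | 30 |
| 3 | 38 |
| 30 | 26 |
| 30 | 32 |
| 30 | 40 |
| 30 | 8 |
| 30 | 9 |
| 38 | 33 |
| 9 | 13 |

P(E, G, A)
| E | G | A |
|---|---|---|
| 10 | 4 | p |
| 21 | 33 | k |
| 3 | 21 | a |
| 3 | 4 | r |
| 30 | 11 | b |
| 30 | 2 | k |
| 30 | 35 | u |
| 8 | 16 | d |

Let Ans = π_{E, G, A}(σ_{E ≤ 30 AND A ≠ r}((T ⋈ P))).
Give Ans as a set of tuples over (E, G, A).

Natural join on E: {(3, 30, 21, a), (3, 30, 4, r), (3, 38, 21, a), (3, 38, 4, r), (30, 26, 11, b), (30, 26, 2, k), (30, 26, 35, u), (30, 32, 11, b), (30, 32, 2, k), (30, 32, 35, u), (30, 40, 11, b), (30, 40, 2, k), (30, 40, 35, u), (30, 8, 11, b), (30, 8, 2, k), (30, 8, 35, u), (30, 9, 11, b), (30, 9, 2, k), (30, 9, 35, u)}
σ[E ≤ 30 AND A ≠ r]: keep tuples satisfying E ≤ 30 AND A ≠ r → {(3, 30, 21, a), (3, 38, 21, a), (30, 26, 11, b), (30, 26, 2, k), (30, 26, 35, u), (30, 32, 11, b), (30, 32, 2, k), (30, 32, 35, u), (30, 40, 11, b), (30, 40, 2, k), (30, 40, 35, u), (30, 8, 11, b), (30, 8, 2, k), (30, 8, 35, u), (30, 9, 11, b), (30, 9, 2, k), (30, 9, 35, u)}
Keep only column(s) E, G, A (13 duplicate(s) eliminated): {(3, 21, a), (30, 11, b), (30, 2, k), (30, 35, u)}

{(3, 21, a), (30, 11, b), (30, 2, k), (30, 35, u)}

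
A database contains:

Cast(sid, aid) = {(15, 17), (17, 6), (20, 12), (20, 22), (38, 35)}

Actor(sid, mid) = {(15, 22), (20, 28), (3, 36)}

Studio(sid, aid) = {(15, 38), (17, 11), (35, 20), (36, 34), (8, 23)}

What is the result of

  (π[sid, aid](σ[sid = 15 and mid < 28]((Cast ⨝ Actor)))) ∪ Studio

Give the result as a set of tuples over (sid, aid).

Cast ⋈ Actor (natural join on sid): {(15, 17, 22), (20, 12, 28), (20, 22, 28)}
σ[sid = 15 and mid < 28]: keep tuples satisfying sid = 15 and mid < 28 → {(15, 17, 22)}
π_{sid, aid} gives {(15, 17)}.
Taking the union: {(15, 17), (15, 38), (17, 11), (35, 20), (36, 34), (8, 23)}

{(15, 17), (15, 38), (17, 11), (35, 20), (36, 34), (8, 23)}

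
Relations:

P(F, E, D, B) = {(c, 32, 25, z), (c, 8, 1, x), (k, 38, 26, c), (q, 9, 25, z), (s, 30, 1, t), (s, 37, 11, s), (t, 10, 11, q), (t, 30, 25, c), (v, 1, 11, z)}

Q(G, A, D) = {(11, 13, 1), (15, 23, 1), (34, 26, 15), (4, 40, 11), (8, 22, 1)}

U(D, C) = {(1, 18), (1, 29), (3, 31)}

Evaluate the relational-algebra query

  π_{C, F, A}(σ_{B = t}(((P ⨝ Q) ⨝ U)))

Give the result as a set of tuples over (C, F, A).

{(18, s, 13), (18, s, 22), (18, s, 23), (29, s, 13), (29, s, 22), (29, s, 23)}

Natural join on D: {(c, 8, 1, x, 11, 13), (c, 8, 1, x, 15, 23), (c, 8, 1, x, 8, 22), (s, 30, 1, t, 11, 13), (s, 30, 1, t, 15, 23), (s, 30, 1, t, 8, 22), (s, 37, 11, s, 4, 40), (t, 10, 11, q, 4, 40), (v, 1, 11, z, 4, 40)}
Natural join on D: {(c, 8, 1, x, 11, 13, 18), (c, 8, 1, x, 11, 13, 29), (c, 8, 1, x, 15, 23, 18), (c, 8, 1, x, 15, 23, 29), (c, 8, 1, x, 8, 22, 18), (c, 8, 1, x, 8, 22, 29), (s, 30, 1, t, 11, 13, 18), (s, 30, 1, t, 11, 13, 29), (s, 30, 1, t, 15, 23, 18), (s, 30, 1, t, 15, 23, 29), (s, 30, 1, t, 8, 22, 18), (s, 30, 1, t, 8, 22, 29)}
Filtering on B = t leaves {(s, 30, 1, t, 11, 13, 18), (s, 30, 1, t, 11, 13, 29), (s, 30, 1, t, 15, 23, 18), (s, 30, 1, t, 15, 23, 29), (s, 30, 1, t, 8, 22, 18), (s, 30, 1, t, 8, 22, 29)}.
Keep only column(s) C, F, A: {(18, s, 13), (18, s, 22), (18, s, 23), (29, s, 13), (29, s, 22), (29, s, 23)}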